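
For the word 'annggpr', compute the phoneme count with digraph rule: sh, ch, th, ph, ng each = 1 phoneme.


Parsing 'annggpr' greedily, digraphs first:
  'a' -> vowel phoneme (phonemes so far: 1)
  'n' -> consonant phoneme (phonemes so far: 2)
  'ng' -> digraph (1 consonant phoneme) (phonemes so far: 3)
  'g' -> consonant phoneme (phonemes so far: 4)
  'p' -> consonant phoneme (phonemes so far: 5)
  'r' -> consonant phoneme (phonemes so far: 6)
Total phonemes: 6

6


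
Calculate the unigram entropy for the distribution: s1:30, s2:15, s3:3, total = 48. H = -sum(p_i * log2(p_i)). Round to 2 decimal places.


Computing entropy H = -sum(p_i * log2(p_i)):
  s1: p = 30/48 = 0.6250, -p*log2(p) = 0.4238
  s2: p = 15/48 = 0.3125, -p*log2(p) = 0.5244
  s3: p = 3/48 = 0.0625, -p*log2(p) = 0.2500
H = sum of terms = 1.1982
Rounded to 2 decimals: 1.20

1.20


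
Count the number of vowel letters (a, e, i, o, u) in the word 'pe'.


Scanning each character of 'pe':
  Position 1: 'p' -> consonant (running count: 0)
  Position 2: 'e' -> vowel (running count: 1)
Total vowels: 1

1


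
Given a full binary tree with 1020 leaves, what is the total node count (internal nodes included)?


Leaf nodes (terminals): 1020
Internal nodes = n - 1 = 1020 - 1 = 1019
Total = leaves + internal = 1020 + 1019 = 2039

2039


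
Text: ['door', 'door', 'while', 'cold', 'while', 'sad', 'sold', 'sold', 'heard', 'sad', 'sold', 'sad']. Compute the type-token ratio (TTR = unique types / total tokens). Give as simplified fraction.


Tokens: 12
Unique types: ('cold', 'door', 'heard', 'sad', 'sold', 'while') = 6
TTR = 6/12
Simplify: divide both by 6 -> 1/2
TTR = 1/2

1/2


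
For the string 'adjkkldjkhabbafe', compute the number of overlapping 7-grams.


String 'adjkkldjkhabbafe' has length L = 16.
Number of overlapping n-grams = L - n + 1
Substituting: 16 - 7 + 1 = 10

10


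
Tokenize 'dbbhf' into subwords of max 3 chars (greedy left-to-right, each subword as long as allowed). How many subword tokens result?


'dbbhf' has 5 characters.
Chunking with max size 3:
  Chunk 1: 'dbb' (positions 0-2)
  Chunk 2: 'hf' (positions 3-4)
Total chunks: ceil(5 / 3) = 2

2


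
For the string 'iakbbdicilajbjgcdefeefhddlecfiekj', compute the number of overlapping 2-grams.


String 'iakbbdicilajbjgcdefeefhddlecfiekj' has length L = 33.
Number of overlapping n-grams = L - n + 1
Substituting: 33 - 2 + 1 = 32

32


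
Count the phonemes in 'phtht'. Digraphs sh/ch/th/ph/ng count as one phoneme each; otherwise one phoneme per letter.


Parsing 'phtht' greedily, digraphs first:
  'ph' -> digraph (1 consonant phoneme) (phonemes so far: 1)
  'th' -> digraph (1 consonant phoneme) (phonemes so far: 2)
  't' -> consonant phoneme (phonemes so far: 3)
Total phonemes: 3

3


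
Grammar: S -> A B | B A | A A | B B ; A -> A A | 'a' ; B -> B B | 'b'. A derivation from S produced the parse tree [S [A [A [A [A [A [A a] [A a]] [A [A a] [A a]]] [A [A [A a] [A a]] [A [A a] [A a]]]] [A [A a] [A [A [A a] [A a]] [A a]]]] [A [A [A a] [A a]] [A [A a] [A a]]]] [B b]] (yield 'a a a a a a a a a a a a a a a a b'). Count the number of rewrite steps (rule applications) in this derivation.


Every bracketed nonterminal node [X ...] in the tree is produced by exactly one rule application.
Reading the tree off as a leftmost derivation:
  Step 1: S  =>  A B   (applied S -> A B)
  Step 2: A B  =>  A A B   (applied A -> A A)
  Step 3: A A B  =>  A A A B   (applied A -> A A)
  Step 4: A A A B  =>  A A A A B   (applied A -> A A)
  Step 5: A A A A B  =>  A A A A A B   (applied A -> A A)
  Step 6: A A A A A B  =>  A A A A A A B   (applied A -> A A)
  Step 7: A A A A A A B  =>  a A A A A A B   (applied A -> a)
  Step 8: a A A A A A B  =>  a a A A A A B   (applied A -> a)
  Step 9: a a A A A A B  =>  a a A A A A A B   (applied A -> A A)
  Step 10: a a A A A A A B  =>  a a a A A A A B   (applied A -> a)
  Step 11: a a a A A A A B  =>  a a a a A A A B   (applied A -> a)
  Step 12: a a a a A A A B  =>  a a a a A A A A B   (applied A -> A A)
  Step 13: a a a a A A A A B  =>  a a a a A A A A A B   (applied A -> A A)
  Step 14: a a a a A A A A A B  =>  a a a a a A A A A B   (applied A -> a)
  Step 15: a a a a a A A A A B  =>  a a a a a a A A A B   (applied A -> a)
  Step 16: a a a a a a A A A B  =>  a a a a a a A A A A B   (applied A -> A A)
  Step 17: a a a a a a A A A A B  =>  a a a a a a a A A A B   (applied A -> a)
  Step 18: a a a a a a a A A A B  =>  a a a a a a a a A A B   (applied A -> a)
  Step 19: a a a a a a a a A A B  =>  a a a a a a a a A A A B   (applied A -> A A)
  Step 20: a a a a a a a a A A A B  =>  a a a a a a a a a A A B   (applied A -> a)
  Step 21: a a a a a a a a a A A B  =>  a a a a a a a a a A A A B   (applied A -> A A)
  Step 22: a a a a a a a a a A A A B  =>  a a a a a a a a a A A A A B   (applied A -> A A)
  Step 23: a a a a a a a a a A A A A B  =>  a a a a a a a a a a A A A B   (applied A -> a)
  Step 24: a a a a a a a a a a A A A B  =>  a a a a a a a a a a a A A B   (applied A -> a)
  Step 25: a a a a a a a a a a a A A B  =>  a a a a a a a a a a a a A B   (applied A -> a)
  Step 26: a a a a a a a a a a a a A B  =>  a a a a a a a a a a a a A A B   (applied A -> A A)
  Step 27: a a a a a a a a a a a a A A B  =>  a a a a a a a a a a a a A A A B   (applied A -> A A)
  Step 28: a a a a a a a a a a a a A A A B  =>  a a a a a a a a a a a a a A A B   (applied A -> a)
  Step 29: a a a a a a a a a a a a a A A B  =>  a a a a a a a a a a a a a a A B   (applied A -> a)
  Step 30: a a a a a a a a a a a a a a A B  =>  a a a a a a a a a a a a a a A A B   (applied A -> A A)
  Step 31: a a a a a a a a a a a a a a A A B  =>  a a a a a a a a a a a a a a a A B   (applied A -> a)
  Step 32: a a a a a a a a a a a a a a a A B  =>  a a a a a a a a a a a a a a a a B   (applied A -> a)
  Step 33: a a a a a a a a a a a a a a a a B  =>  a a a a a a a a a a a a a a a a b   (applied B -> b)
Final yield: a a a a a a a a a a a a a a a a b
Total rewrite steps: 33

33


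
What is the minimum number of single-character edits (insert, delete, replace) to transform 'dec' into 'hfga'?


Building DP table for s1='dec' (len 3) and s2='hfga' (len 4):
       h  f  g  a
    0  1  2  3  4
  d 1  1  2  3  4
  e 2  2  2  3  4
  c 3  3  3  3  4
Edit distance = dp[3][4] = 4

4


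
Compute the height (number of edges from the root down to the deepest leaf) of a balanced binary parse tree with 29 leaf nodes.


In a balanced binary tree with n leaves the deepest leaf is ceil(log2(n)) edges below the root.
log2(29) = 4.8580
ceil(4.8580) = 5
height (edges) = 5

5


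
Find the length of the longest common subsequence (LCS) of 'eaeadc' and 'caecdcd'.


DP table for LCS of 'eaeadc' and 'caecdcd':
       c  a  e  c  d  c  d
    0  0  0  0  0  0  0  0
  e 0  0  0  1  1  1  1  1
  a 0  0  1  1  1  1  1  1
  e 0  0  1  2  2  2  2  2
  a 0  0  1  2  2  2  2  2
  d 0  0  1  2  2  3  3  3
  c 0  1  1  2  3  3  4  4
LCS: 'aedc'
LCS length = 4

4


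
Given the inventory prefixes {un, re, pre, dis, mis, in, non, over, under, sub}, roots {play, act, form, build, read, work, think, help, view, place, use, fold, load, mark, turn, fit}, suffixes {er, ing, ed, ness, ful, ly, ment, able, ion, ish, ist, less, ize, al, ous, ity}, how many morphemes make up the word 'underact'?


Segmenting 'underact' against the inventory:
  'under' -> prefix (morpheme 1)
  'act' -> root (morpheme 2)
Total morphemes: 2

2


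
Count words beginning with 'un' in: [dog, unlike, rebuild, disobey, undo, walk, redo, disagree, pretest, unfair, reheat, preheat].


Checking each word for prefix 'un':
  'dog' -> no (count: 0)
  'unlike' -> YES, starts with 'un' (count: 1)
  'rebuild' -> no (count: 1)
  'disobey' -> no (count: 1)
  'undo' -> YES, starts with 'un' (count: 2)
  'walk' -> no (count: 2)
  'redo' -> no (count: 2)
  'disagree' -> no (count: 2)
  'pretest' -> no (count: 2)
  'unfair' -> YES, starts with 'un' (count: 3)
  'reheat' -> no (count: 3)
  'preheat' -> no (count: 3)
Total with prefix 'un': 3

3


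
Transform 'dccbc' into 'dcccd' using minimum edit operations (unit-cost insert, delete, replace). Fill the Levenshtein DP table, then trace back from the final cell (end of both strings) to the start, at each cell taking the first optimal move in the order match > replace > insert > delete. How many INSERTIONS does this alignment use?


Edit distance = 2. Backtracking from cell (5, 5) with preference match > replace > insert > delete,
then listing the resulting alignment 'dccbc' -> 'dcccd' left to right:
  Step 1: keep 'd'
  Step 2: keep 'c'
  Step 3: keep 'c'
  Step 4: replace b->c
  Step 5: replace c->d
Total insertions: 0

0


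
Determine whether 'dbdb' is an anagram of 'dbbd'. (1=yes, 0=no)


Sort characters of 'dbdb': 'bbdd'
Sort characters of 'dbbd': 'bbdd'
Sorted forms match -> they ARE anagrams
Result: 1

1


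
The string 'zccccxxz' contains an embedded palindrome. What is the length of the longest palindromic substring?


Scanning 'zccccxxz' for palindromic substrings.
Substring at positions 1-4: 'cccc'.
Check: reverse('cccc') = 'cccc' -> palindrome confirmed.
Neighbouring characters ('z' / 'x') break symmetry, so it cannot extend further.
No longer palindromic substring exists; longest length = 4

4


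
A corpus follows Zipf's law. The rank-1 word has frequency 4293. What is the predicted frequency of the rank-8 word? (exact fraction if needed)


Zipf's law: freq(rank) = f1 / rank
f1 = 4293, rank = 8
freq = 4293 / 8
GCD(4293, 8) = 1
Simplified: 4293/8

4293/8


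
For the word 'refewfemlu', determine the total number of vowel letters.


Scanning each character of 'refewfemlu':
  Position 1: 'r' -> consonant (running count: 0)
  Position 2: 'e' -> vowel (running count: 1)
  Position 3: 'f' -> consonant (running count: 1)
  Position 4: 'e' -> vowel (running count: 2)
  Position 5: 'w' -> consonant (running count: 2)
  Position 6: 'f' -> consonant (running count: 2)
  Position 7: 'e' -> vowel (running count: 3)
  Position 8: 'm' -> consonant (running count: 3)
  Position 9: 'l' -> consonant (running count: 3)
  Position 10: 'u' -> vowel (running count: 4)
Total vowels: 4

4


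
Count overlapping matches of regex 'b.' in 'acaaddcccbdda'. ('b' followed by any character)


Pattern: b. means 'b' followed by any character.
Scanning 'acaaddcccbdda' position-by-position:
  Pos 0: window 'ac' -> no
  Pos 1: window 'ca' -> no
  Pos 2: window 'aa' -> no
  Pos 3: window 'ad' -> no
  Pos 4: window 'dd' -> no
  Pos 5: window 'dc' -> no
  Pos 6: window 'cc' -> no
  Pos 7: window 'cc' -> no
  Pos 8: window 'cb' -> no
  Pos 9: window 'bd' -> MATCH
  Pos 10: window 'dd' -> no
  Pos 11: window 'da' -> no
  Pos 12: window 'a' -> no
Total matches: 1

1


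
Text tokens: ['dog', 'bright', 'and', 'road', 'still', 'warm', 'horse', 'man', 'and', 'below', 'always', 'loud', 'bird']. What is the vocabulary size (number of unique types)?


Listing all tokens and tracking unique types:
  Token 1: 'dog' -> NEW (unique so far: 1)
  Token 2: 'bright' -> NEW (unique so far: 2)
  Token 3: 'and' -> NEW (unique so far: 3)
  Token 4: 'road' -> NEW (unique so far: 4)
  Token 5: 'still' -> NEW (unique so far: 5)
  Token 6: 'warm' -> NEW (unique so far: 6)
  Token 7: 'horse' -> NEW (unique so far: 7)
  Token 8: 'man' -> NEW (unique so far: 8)
  Token 9: 'and' -> duplicate (unique so far: 8)
  Token 10: 'below' -> NEW (unique so far: 9)
  Token 11: 'always' -> NEW (unique so far: 10)
  Token 12: 'loud' -> NEW (unique so far: 11)
  Token 13: 'bird' -> NEW (unique so far: 12)
Unique types: ('always', 'and', 'below', 'bird', 'bright', 'dog', 'horse', 'loud', 'man', 'road', 'still', 'warm')
Vocabulary size: 12

12


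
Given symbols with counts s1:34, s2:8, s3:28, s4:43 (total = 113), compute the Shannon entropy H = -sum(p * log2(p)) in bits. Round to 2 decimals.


Computing entropy H = -sum(p_i * log2(p_i)):
  s1: p = 34/113 = 0.3009, -p*log2(p) = 0.5213
  s2: p = 8/113 = 0.0708, -p*log2(p) = 0.2705
  s3: p = 28/113 = 0.2478, -p*log2(p) = 0.4988
  s4: p = 43/113 = 0.3805, -p*log2(p) = 0.5304
H = sum of terms = 1.8210
Rounded to 2 decimals: 1.82

1.82


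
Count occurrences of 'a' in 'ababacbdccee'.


Scanning 'ababacbdccee' for 'a':
  Position 0: 'a' -> MATCH (count: 1)
  Position 2: 'a' -> MATCH (count: 2)
  Position 4: 'a' -> MATCH (count: 3)
Total occurrences of 'a': 3

3


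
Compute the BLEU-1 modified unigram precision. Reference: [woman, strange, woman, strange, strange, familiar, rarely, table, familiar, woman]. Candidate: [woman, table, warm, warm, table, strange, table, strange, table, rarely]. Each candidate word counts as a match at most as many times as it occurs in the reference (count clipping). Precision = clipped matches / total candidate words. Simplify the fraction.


Reference word counts: {'familiar': 2, 'rarely': 1, 'strange': 3, 'table': 1, 'woman': 3}
Checking each candidate word (with clipping):
  'woman' -> in reference (ref count 3, used 1/3) -> match (matches: 1)
  'table' -> in reference (ref count 1, used 1/1) -> match (matches: 2)
  'warm' -> not in reference -> no match (matches: 2)
  'warm' -> not in reference -> no match (matches: 2)
  'table' -> ref count 1 already used up (1/1) -> clipped, no match (matches: 2)
  'strange' -> in reference (ref count 3, used 1/3) -> match (matches: 3)
  'table' -> ref count 1 already used up (1/1) -> clipped, no match (matches: 3)
  'strange' -> in reference (ref count 3, used 2/3) -> match (matches: 4)
  'table' -> ref count 1 already used up (1/1) -> clipped, no match (matches: 4)
  'rarely' -> in reference (ref count 1, used 1/1) -> match (matches: 5)
Clipped matches: 5, Candidate length: 10
Precision = 5/10 = 1/2

1/2


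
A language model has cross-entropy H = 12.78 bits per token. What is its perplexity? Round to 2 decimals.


Perplexity formula: PP = 2^H
H = 12.78
PP = 2^12.78
Decompose: 2^12.78 = 2^12 * 2^0.78
2^12 = 4096, 2^0.78 ~ 1.7171309
PP ~ 4096 * 1.7171309 = 7033.3681664
Rounded to 2 decimals: 7033.37

7033.37


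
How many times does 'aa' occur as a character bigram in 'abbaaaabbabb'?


Scanning 'abbaaaabbabb' for bigram 'aa':
  Position 0: 'ab' -> no
  Position 1: 'bb' -> no
  Position 2: 'ba' -> no
  Position 3: 'aa' -> MATCH
  Position 4: 'aa' -> MATCH
  Position 5: 'aa' -> MATCH
  Position 6: 'ab' -> no
  Position 7: 'bb' -> no
  Position 8: 'ba' -> no
  Position 9: 'ab' -> no
  Position 10: 'bb' -> no
Total matches: 3

3


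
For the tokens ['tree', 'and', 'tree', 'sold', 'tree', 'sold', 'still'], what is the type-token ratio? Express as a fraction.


Tokens: 7
Unique types: ('and', 'sold', 'still', 'tree') = 4
TTR = 4/7
Already in lowest terms.

4/7


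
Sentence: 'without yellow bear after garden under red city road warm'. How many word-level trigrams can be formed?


Word trigrams from [10] words:
  Trigram 1: (without yellow bear)
  Trigram 2: (yellow bear after)
  Trigram 3: (bear after garden)
  Trigram 4: (after garden under)
  Trigram 5: (garden under red)
  Trigram 6: (under red city)
  Trigram 7: (red city road)
  Trigram 8: (city road warm)
Total word trigrams: 10 - 2 = 8

8


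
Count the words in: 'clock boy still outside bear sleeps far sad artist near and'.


Counting words by splitting on spaces:
  Word 1: 'clock'
  Word 2: 'boy'
  Word 3: 'still'
  Word 4: 'outside'
  Word 5: 'bear'
  Word 6: 'sleeps'
  Word 7: 'far'
  Word 8: 'sad'
  Word 9: 'artist'
  Word 10: 'near'
  Word 11: 'and'
Total words: 11

11


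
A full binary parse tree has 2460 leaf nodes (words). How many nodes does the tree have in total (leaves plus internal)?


Leaf nodes (terminals): 2460
Internal nodes = n - 1 = 2460 - 1 = 2459
Total = leaves + internal = 2460 + 2459 = 4919

4919


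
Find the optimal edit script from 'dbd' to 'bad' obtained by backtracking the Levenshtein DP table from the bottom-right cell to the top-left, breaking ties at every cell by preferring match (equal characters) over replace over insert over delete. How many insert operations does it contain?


Edit distance = 2. Backtracking from cell (3, 3) with preference match > replace > insert > delete,
then listing the resulting alignment 'dbd' -> 'bad' left to right:
  Step 1: replace d->b
  Step 2: replace b->a
  Step 3: keep 'd'
Total insertions: 0

0


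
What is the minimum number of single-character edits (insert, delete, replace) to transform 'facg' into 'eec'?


Building DP table for s1='facg' (len 4) and s2='eec' (len 3):
       e  e  c
    0  1  2  3
  f 1  1  2  3
  a 2  2  2  3
  c 3  3  3  2
  g 4  4  4  3
Edit distance = dp[4][3] = 3

3


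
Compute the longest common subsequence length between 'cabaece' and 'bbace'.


DP table for LCS of 'cabaece' and 'bbace':
       b  b  a  c  e
    0  0  0  0  0  0
  c 0  0  0  0  1  1
  a 0  0  0  1  1  1
  b 0  1  1  1  1  1
  a 0  1  1  2  2  2
  e 0  1  1  2  2  3
  c 0  1  1  2  3  3
  e 0  1  1  2  3  4
LCS: 'bace'
LCS length = 4

4


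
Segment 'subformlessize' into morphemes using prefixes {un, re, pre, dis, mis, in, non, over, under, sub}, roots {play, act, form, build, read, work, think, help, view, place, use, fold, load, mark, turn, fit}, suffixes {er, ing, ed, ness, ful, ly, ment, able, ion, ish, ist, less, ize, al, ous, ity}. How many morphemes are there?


Segmenting 'subformlessize' against the inventory:
  'sub' -> prefix (morpheme 1)
  'form' -> root (morpheme 2)
  'less' -> suffix (morpheme 3)
  'ize' -> suffix (morpheme 4)
Total morphemes: 4

4


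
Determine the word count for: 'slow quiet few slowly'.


Counting words by splitting on spaces:
  Word 1: 'slow'
  Word 2: 'quiet'
  Word 3: 'few'
  Word 4: 'slowly'
Total words: 4

4


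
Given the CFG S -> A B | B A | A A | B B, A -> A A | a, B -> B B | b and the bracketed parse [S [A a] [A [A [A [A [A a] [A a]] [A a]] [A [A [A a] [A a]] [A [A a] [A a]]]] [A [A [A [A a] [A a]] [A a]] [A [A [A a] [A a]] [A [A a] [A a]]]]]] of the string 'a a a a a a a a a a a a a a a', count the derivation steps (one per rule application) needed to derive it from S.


Every bracketed nonterminal node [X ...] in the tree is produced by exactly one rule application.
Reading the tree off as a leftmost derivation:
  Step 1: S  =>  A A   (applied S -> A A)
  Step 2: A A  =>  a A   (applied A -> a)
  Step 3: a A  =>  a A A   (applied A -> A A)
  Step 4: a A A  =>  a A A A   (applied A -> A A)
  Step 5: a A A A  =>  a A A A A   (applied A -> A A)
  Step 6: a A A A A  =>  a A A A A A   (applied A -> A A)
  Step 7: a A A A A A  =>  a a A A A A   (applied A -> a)
  Step 8: a a A A A A  =>  a a a A A A   (applied A -> a)
  Step 9: a a a A A A  =>  a a a a A A   (applied A -> a)
  Step 10: a a a a A A  =>  a a a a A A A   (applied A -> A A)
  Step 11: a a a a A A A  =>  a a a a A A A A   (applied A -> A A)
  Step 12: a a a a A A A A  =>  a a a a a A A A   (applied A -> a)
  Step 13: a a a a a A A A  =>  a a a a a a A A   (applied A -> a)
  Step 14: a a a a a a A A  =>  a a a a a a A A A   (applied A -> A A)
  Step 15: a a a a a a A A A  =>  a a a a a a a A A   (applied A -> a)
  Step 16: a a a a a a a A A  =>  a a a a a a a a A   (applied A -> a)
  Step 17: a a a a a a a a A  =>  a a a a a a a a A A   (applied A -> A A)
  Step 18: a a a a a a a a A A  =>  a a a a a a a a A A A   (applied A -> A A)
  Step 19: a a a a a a a a A A A  =>  a a a a a a a a A A A A   (applied A -> A A)
  Step 20: a a a a a a a a A A A A  =>  a a a a a a a a a A A A   (applied A -> a)
  Step 21: a a a a a a a a a A A A  =>  a a a a a a a a a a A A   (applied A -> a)
  Step 22: a a a a a a a a a a A A  =>  a a a a a a a a a a a A   (applied A -> a)
  Step 23: a a a a a a a a a a a A  =>  a a a a a a a a a a a A A   (applied A -> A A)
  Step 24: a a a a a a a a a a a A A  =>  a a a a a a a a a a a A A A   (applied A -> A A)
  Step 25: a a a a a a a a a a a A A A  =>  a a a a a a a a a a a a A A   (applied A -> a)
  Step 26: a a a a a a a a a a a a A A  =>  a a a a a a a a a a a a a A   (applied A -> a)
  Step 27: a a a a a a a a a a a a a A  =>  a a a a a a a a a a a a a A A   (applied A -> A A)
  Step 28: a a a a a a a a a a a a a A A  =>  a a a a a a a a a a a a a a A   (applied A -> a)
  Step 29: a a a a a a a a a a a a a a A  =>  a a a a a a a a a a a a a a a   (applied A -> a)
Final yield: a a a a a a a a a a a a a a a
Total rewrite steps: 29

29


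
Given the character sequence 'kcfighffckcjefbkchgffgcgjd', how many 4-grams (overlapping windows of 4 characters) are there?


String 'kcfighffckcjefbkchgffgcgjd' has length L = 26.
Number of overlapping n-grams = L - n + 1
Substituting: 26 - 4 + 1 = 23

23


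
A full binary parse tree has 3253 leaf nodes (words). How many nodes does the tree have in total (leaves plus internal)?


Leaf nodes (terminals): 3253
Internal nodes = n - 1 = 3253 - 1 = 3252
Total = leaves + internal = 3253 + 3252 = 6505

6505


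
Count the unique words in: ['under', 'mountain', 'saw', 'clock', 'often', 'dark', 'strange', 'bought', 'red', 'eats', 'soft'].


Listing all tokens and tracking unique types:
  Token 1: 'under' -> NEW (unique so far: 1)
  Token 2: 'mountain' -> NEW (unique so far: 2)
  Token 3: 'saw' -> NEW (unique so far: 3)
  Token 4: 'clock' -> NEW (unique so far: 4)
  Token 5: 'often' -> NEW (unique so far: 5)
  Token 6: 'dark' -> NEW (unique so far: 6)
  Token 7: 'strange' -> NEW (unique so far: 7)
  Token 8: 'bought' -> NEW (unique so far: 8)
  Token 9: 'red' -> NEW (unique so far: 9)
  Token 10: 'eats' -> NEW (unique so far: 10)
  Token 11: 'soft' -> NEW (unique so far: 11)
Unique types: ('bought', 'clock', 'dark', 'eats', 'mountain', 'often', 'red', 'saw', 'soft', 'strange', 'under')
Vocabulary size: 11

11


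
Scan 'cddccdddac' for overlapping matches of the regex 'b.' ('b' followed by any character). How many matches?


Pattern: b. means 'b' followed by any character.
Scanning 'cddccdddac' position-by-position:
  Pos 0: window 'cd' -> no
  Pos 1: window 'dd' -> no
  Pos 2: window 'dc' -> no
  Pos 3: window 'cc' -> no
  Pos 4: window 'cd' -> no
  Pos 5: window 'dd' -> no
  Pos 6: window 'dd' -> no
  Pos 7: window 'da' -> no
  Pos 8: window 'ac' -> no
  Pos 9: window 'c' -> no
Total matches: 0

0


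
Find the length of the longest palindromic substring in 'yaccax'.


Scanning 'yaccax' for palindromic substrings.
Substring at positions 1-4: 'acca'.
Check: reverse('acca') = 'acca' -> palindrome confirmed.
Neighbouring characters ('y' / 'x') break symmetry, so it cannot extend further.
No longer palindromic substring exists; longest length = 4

4


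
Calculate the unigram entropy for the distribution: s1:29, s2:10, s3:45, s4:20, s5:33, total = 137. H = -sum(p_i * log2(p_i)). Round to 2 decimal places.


Computing entropy H = -sum(p_i * log2(p_i)):
  s1: p = 29/137 = 0.2117, -p*log2(p) = 0.4742
  s2: p = 10/137 = 0.0730, -p*log2(p) = 0.2756
  s3: p = 45/137 = 0.3285, -p*log2(p) = 0.5276
  s4: p = 20/137 = 0.1460, -p*log2(p) = 0.4053
  s5: p = 33/137 = 0.2409, -p*log2(p) = 0.4947
H = sum of terms = 2.1774
Rounded to 2 decimals: 2.18

2.18


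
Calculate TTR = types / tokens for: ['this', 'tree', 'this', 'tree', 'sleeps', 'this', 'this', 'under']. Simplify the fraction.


Tokens: 8
Unique types: ('sleeps', 'this', 'tree', 'under') = 4
TTR = 4/8
Simplify: divide both by 4 -> 1/2
TTR = 1/2

1/2


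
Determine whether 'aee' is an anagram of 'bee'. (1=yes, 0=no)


Sort characters of 'aee': 'aee'
Sort characters of 'bee': 'bee'
Sorted forms differ -> they are NOT anagrams
Result: 0

0


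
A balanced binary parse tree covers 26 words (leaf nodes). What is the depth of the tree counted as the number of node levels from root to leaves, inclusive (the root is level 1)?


In a balanced binary tree with n leaves the deepest leaf is ceil(log2(n)) edges below the root,
so counting node levels inclusive of root and leaves gives ceil(log2(n)) + 1 levels.
log2(26) = 4.7004
ceil(4.7004) = 5
levels = 5 + 1 = 6

6


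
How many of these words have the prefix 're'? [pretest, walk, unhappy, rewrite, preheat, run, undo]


Checking each word for prefix 're':
  'pretest' -> no (count: 0)
  'walk' -> no (count: 0)
  'unhappy' -> no (count: 0)
  'rewrite' -> YES, starts with 're' (count: 1)
  'preheat' -> no (count: 1)
  'run' -> no (count: 1)
  'undo' -> no (count: 1)
Total with prefix 're': 1

1


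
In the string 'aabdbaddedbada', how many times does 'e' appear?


Scanning 'aabdbaddedbada' for 'e':
  Position 8: 'e' -> MATCH (count: 1)
Total occurrences of 'e': 1

1


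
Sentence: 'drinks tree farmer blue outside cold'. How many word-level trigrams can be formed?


Word trigrams from [6] words:
  Trigram 1: (drinks tree farmer)
  Trigram 2: (tree farmer blue)
  Trigram 3: (farmer blue outside)
  Trigram 4: (blue outside cold)
Total word trigrams: 6 - 2 = 4

4


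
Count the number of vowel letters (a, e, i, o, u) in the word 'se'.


Scanning each character of 'se':
  Position 1: 's' -> consonant (running count: 0)
  Position 2: 'e' -> vowel (running count: 1)
Total vowels: 1

1


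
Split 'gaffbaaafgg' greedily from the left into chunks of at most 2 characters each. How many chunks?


'gaffbaaafgg' has 11 characters.
Chunking with max size 2:
  Chunk 1: 'ga' (positions 0-1)
  Chunk 2: 'ff' (positions 2-3)
  Chunk 3: 'ba' (positions 4-5)
  Chunk 4: 'aa' (positions 6-7)
  Chunk 5: 'fg' (positions 8-9)
  Chunk 6: 'g' (positions 10-10)
Total chunks: ceil(11 / 2) = 6

6


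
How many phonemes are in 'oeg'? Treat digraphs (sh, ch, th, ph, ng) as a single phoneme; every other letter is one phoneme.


Parsing 'oeg' greedily, digraphs first:
  'o' -> vowel phoneme (phonemes so far: 1)
  'e' -> vowel phoneme (phonemes so far: 2)
  'g' -> consonant phoneme (phonemes so far: 3)
Total phonemes: 3

3


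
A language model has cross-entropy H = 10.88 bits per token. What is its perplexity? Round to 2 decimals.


Perplexity formula: PP = 2^H
H = 10.88
PP = 2^10.88
Decompose: 2^10.88 = 2^10 * 2^0.88
2^10 = 1024, 2^0.88 ~ 1.8403753
PP ~ 1024 * 1.8403753 = 1884.5443072
Rounded to 2 decimals: 1884.54

1884.54


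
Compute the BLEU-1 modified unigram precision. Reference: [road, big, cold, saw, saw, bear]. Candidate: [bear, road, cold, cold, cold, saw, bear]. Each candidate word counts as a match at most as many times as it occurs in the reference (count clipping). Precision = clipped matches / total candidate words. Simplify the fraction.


Reference word counts: {'bear': 1, 'big': 1, 'cold': 1, 'road': 1, 'saw': 2}
Checking each candidate word (with clipping):
  'bear' -> in reference (ref count 1, used 1/1) -> match (matches: 1)
  'road' -> in reference (ref count 1, used 1/1) -> match (matches: 2)
  'cold' -> in reference (ref count 1, used 1/1) -> match (matches: 3)
  'cold' -> ref count 1 already used up (1/1) -> clipped, no match (matches: 3)
  'cold' -> ref count 1 already used up (1/1) -> clipped, no match (matches: 3)
  'saw' -> in reference (ref count 2, used 1/2) -> match (matches: 4)
  'bear' -> ref count 1 already used up (1/1) -> clipped, no match (matches: 4)
Clipped matches: 4, Candidate length: 7
Precision = 4/7

4/7


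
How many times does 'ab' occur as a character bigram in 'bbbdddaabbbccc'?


Scanning 'bbbdddaabbbccc' for bigram 'ab':
  Position 0: 'bb' -> no
  Position 1: 'bb' -> no
  Position 2: 'bd' -> no
  Position 3: 'dd' -> no
  Position 4: 'dd' -> no
  Position 5: 'da' -> no
  Position 6: 'aa' -> no
  Position 7: 'ab' -> MATCH
  Position 8: 'bb' -> no
  Position 9: 'bb' -> no
  Position 10: 'bc' -> no
  Position 11: 'cc' -> no
  Position 12: 'cc' -> no
Total matches: 1

1


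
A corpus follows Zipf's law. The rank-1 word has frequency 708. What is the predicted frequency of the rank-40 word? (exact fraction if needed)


Zipf's law: freq(rank) = f1 / rank
f1 = 708, rank = 40
freq = 708 / 40
GCD(708, 40) = 4
Simplified: 177/10

177/10


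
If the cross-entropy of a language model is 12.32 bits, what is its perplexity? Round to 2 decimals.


Perplexity formula: PP = 2^H
H = 12.32
PP = 2^12.32
Decompose: 2^12.32 = 2^12 * 2^0.32
2^12 = 4096, 2^0.32 ~ 1.2483305
PP ~ 4096 * 1.2483305 = 5113.1617280
Rounded to 2 decimals: 5113.16

5113.16


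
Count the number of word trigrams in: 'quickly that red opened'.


Word trigrams from [4] words:
  Trigram 1: (quickly that red)
  Trigram 2: (that red opened)
Total word trigrams: 4 - 2 = 2

2


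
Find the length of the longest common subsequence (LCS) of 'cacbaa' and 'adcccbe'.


DP table for LCS of 'cacbaa' and 'adcccbe':
       a  d  c  c  c  b  e
    0  0  0  0  0  0  0  0
  c 0  0  0  1  1  1  1  1
  a 0  1  1  1  1  1  1  1
  c 0  1  1  2  2  2  2  2
  b 0  1  1  2  2  2  3  3
  a 0  1  1  2  2  2  3  3
  a 0  1  1  2  2  2  3  3
LCS: 'ccb'
LCS length = 3

3


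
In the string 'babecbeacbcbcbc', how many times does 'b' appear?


Scanning 'babecbeacbcbcbc' for 'b':
  Position 0: 'b' -> MATCH (count: 1)
  Position 2: 'b' -> MATCH (count: 2)
  Position 5: 'b' -> MATCH (count: 3)
  Position 9: 'b' -> MATCH (count: 4)
  Position 11: 'b' -> MATCH (count: 5)
  Position 13: 'b' -> MATCH (count: 6)
Total occurrences of 'b': 6

6


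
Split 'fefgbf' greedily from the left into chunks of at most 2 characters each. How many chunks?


'fefgbf' has 6 characters.
Chunking with max size 2:
  Chunk 1: 'fe' (positions 0-1)
  Chunk 2: 'fg' (positions 2-3)
  Chunk 3: 'bf' (positions 4-5)
Total chunks: ceil(6 / 2) = 3

3


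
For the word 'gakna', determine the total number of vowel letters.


Scanning each character of 'gakna':
  Position 1: 'g' -> consonant (running count: 0)
  Position 2: 'a' -> vowel (running count: 1)
  Position 3: 'k' -> consonant (running count: 1)
  Position 4: 'n' -> consonant (running count: 1)
  Position 5: 'a' -> vowel (running count: 2)
Total vowels: 2

2


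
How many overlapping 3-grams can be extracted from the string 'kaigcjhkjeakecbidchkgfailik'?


String 'kaigcjhkjeakecbidchkgfailik' has length L = 27.
Number of overlapping n-grams = L - n + 1
Substituting: 27 - 3 + 1 = 25

25


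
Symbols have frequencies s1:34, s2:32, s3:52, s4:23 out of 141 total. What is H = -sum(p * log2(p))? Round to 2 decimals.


Computing entropy H = -sum(p_i * log2(p_i)):
  s1: p = 34/141 = 0.2411, -p*log2(p) = 0.4948
  s2: p = 32/141 = 0.2270, -p*log2(p) = 0.4856
  s3: p = 52/141 = 0.3688, -p*log2(p) = 0.5307
  s4: p = 23/141 = 0.1631, -p*log2(p) = 0.4267
H = sum of terms = 1.9378
Rounded to 2 decimals: 1.94

1.94


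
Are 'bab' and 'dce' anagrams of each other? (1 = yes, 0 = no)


Sort characters of 'bab': 'abb'
Sort characters of 'dce': 'cde'
Sorted forms differ -> they are NOT anagrams
Result: 0

0


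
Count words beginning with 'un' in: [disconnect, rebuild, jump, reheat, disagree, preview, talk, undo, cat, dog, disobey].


Checking each word for prefix 'un':
  'disconnect' -> no (count: 0)
  'rebuild' -> no (count: 0)
  'jump' -> no (count: 0)
  'reheat' -> no (count: 0)
  'disagree' -> no (count: 0)
  'preview' -> no (count: 0)
  'talk' -> no (count: 0)
  'undo' -> YES, starts with 'un' (count: 1)
  'cat' -> no (count: 1)
  'dog' -> no (count: 1)
  'disobey' -> no (count: 1)
Total with prefix 'un': 1

1


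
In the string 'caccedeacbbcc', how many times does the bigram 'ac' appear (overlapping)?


Scanning 'caccedeacbbcc' for bigram 'ac':
  Position 0: 'ca' -> no
  Position 1: 'ac' -> MATCH
  Position 2: 'cc' -> no
  Position 3: 'ce' -> no
  Position 4: 'ed' -> no
  Position 5: 'de' -> no
  Position 6: 'ea' -> no
  Position 7: 'ac' -> MATCH
  Position 8: 'cb' -> no
  Position 9: 'bb' -> no
  Position 10: 'bc' -> no
  Position 11: 'cc' -> no
Total matches: 2

2


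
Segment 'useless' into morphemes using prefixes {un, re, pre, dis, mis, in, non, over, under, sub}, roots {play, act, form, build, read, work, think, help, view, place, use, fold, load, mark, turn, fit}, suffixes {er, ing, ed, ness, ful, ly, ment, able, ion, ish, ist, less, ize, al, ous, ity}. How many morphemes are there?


Segmenting 'useless' against the inventory:
  'use' -> root (morpheme 1)
  'less' -> suffix (morpheme 2)
Total morphemes: 2

2


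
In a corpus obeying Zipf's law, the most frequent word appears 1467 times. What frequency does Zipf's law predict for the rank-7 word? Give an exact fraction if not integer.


Zipf's law: freq(rank) = f1 / rank
f1 = 1467, rank = 7
freq = 1467 / 7
GCD(1467, 7) = 1
Simplified: 1467/7

1467/7


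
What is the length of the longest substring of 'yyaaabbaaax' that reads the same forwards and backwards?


Scanning 'yyaaabbaaax' for palindromic substrings.
Substring at positions 2-9: 'aaabbaaa'.
Check: reverse('aaabbaaa') = 'aaabbaaa' -> palindrome confirmed.
Neighbouring characters ('y' / 'x') break symmetry, so it cannot extend further.
No longer palindromic substring exists; longest length = 8

8


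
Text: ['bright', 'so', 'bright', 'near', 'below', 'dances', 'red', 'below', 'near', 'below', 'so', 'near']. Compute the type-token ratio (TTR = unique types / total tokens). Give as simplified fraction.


Tokens: 12
Unique types: ('below', 'bright', 'dances', 'near', 'red', 'so') = 6
TTR = 6/12
Simplify: divide both by 6 -> 1/2
TTR = 1/2

1/2


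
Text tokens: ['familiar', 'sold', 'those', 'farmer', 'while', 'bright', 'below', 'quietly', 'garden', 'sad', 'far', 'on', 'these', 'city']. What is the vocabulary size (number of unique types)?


Listing all tokens and tracking unique types:
  Token 1: 'familiar' -> NEW (unique so far: 1)
  Token 2: 'sold' -> NEW (unique so far: 2)
  Token 3: 'those' -> NEW (unique so far: 3)
  Token 4: 'farmer' -> NEW (unique so far: 4)
  Token 5: 'while' -> NEW (unique so far: 5)
  Token 6: 'bright' -> NEW (unique so far: 6)
  Token 7: 'below' -> NEW (unique so far: 7)
  Token 8: 'quietly' -> NEW (unique so far: 8)
  Token 9: 'garden' -> NEW (unique so far: 9)
  Token 10: 'sad' -> NEW (unique so far: 10)
  Token 11: 'far' -> NEW (unique so far: 11)
  Token 12: 'on' -> NEW (unique so far: 12)
  Token 13: 'these' -> NEW (unique so far: 13)
  Token 14: 'city' -> NEW (unique so far: 14)
Unique types: ('below', 'bright', 'city', 'familiar', 'far', 'farmer', 'garden', 'on', 'quietly', 'sad', 'sold', 'these', 'those', 'while')
Vocabulary size: 14

14


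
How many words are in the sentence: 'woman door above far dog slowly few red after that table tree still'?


Counting words by splitting on spaces:
  Word 1: 'woman'
  Word 2: 'door'
  Word 3: 'above'
  Word 4: 'far'
  Word 5: 'dog'
  Word 6: 'slowly'
  Word 7: 'few'
  Word 8: 'red'
  Word 9: 'after'
  Word 10: 'that'
  Word 11: 'table'
  Word 12: 'tree'
  Word 13: 'still'
Total words: 13

13


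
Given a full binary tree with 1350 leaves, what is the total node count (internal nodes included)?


Leaf nodes (terminals): 1350
Internal nodes = n - 1 = 1350 - 1 = 1349
Total = leaves + internal = 1350 + 1349 = 2699

2699


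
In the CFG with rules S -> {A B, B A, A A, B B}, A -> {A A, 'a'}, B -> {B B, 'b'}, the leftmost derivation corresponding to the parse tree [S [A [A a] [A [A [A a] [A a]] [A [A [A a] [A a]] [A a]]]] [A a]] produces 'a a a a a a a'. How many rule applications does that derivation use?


Every bracketed nonterminal node [X ...] in the tree is produced by exactly one rule application.
Reading the tree off as a leftmost derivation:
  Step 1: S  =>  A A   (applied S -> A A)
  Step 2: A A  =>  A A A   (applied A -> A A)
  Step 3: A A A  =>  a A A   (applied A -> a)
  Step 4: a A A  =>  a A A A   (applied A -> A A)
  Step 5: a A A A  =>  a A A A A   (applied A -> A A)
  Step 6: a A A A A  =>  a a A A A   (applied A -> a)
  Step 7: a a A A A  =>  a a a A A   (applied A -> a)
  Step 8: a a a A A  =>  a a a A A A   (applied A -> A A)
  Step 9: a a a A A A  =>  a a a A A A A   (applied A -> A A)
  Step 10: a a a A A A A  =>  a a a a A A A   (applied A -> a)
  Step 11: a a a a A A A  =>  a a a a a A A   (applied A -> a)
  Step 12: a a a a a A A  =>  a a a a a a A   (applied A -> a)
  Step 13: a a a a a a A  =>  a a a a a a a   (applied A -> a)
Final yield: a a a a a a a
Total rewrite steps: 13

13


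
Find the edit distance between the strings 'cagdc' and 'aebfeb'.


Building DP table for s1='cagdc' (len 5) and s2='aebfeb' (len 6):
       a  e  b  f  e  b
    0  1  2  3  4  5  6
  c 1  1  2  3  4  5  6
  a 2  1  2  3  4  5  6
  g 3  2  2  3  4  5  6
  d 4  3  3  3  4  5  6
  c 5  4  4  4  4  5  6
Edit distance = dp[5][6] = 6

6


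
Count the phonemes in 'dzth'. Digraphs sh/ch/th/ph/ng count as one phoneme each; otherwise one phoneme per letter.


Parsing 'dzth' greedily, digraphs first:
  'd' -> consonant phoneme (phonemes so far: 1)
  'z' -> consonant phoneme (phonemes so far: 2)
  'th' -> digraph (1 consonant phoneme) (phonemes so far: 3)
Total phonemes: 3

3


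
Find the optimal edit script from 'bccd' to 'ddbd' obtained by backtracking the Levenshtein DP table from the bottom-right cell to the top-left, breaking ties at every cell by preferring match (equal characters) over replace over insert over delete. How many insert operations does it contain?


Edit distance = 3. Backtracking from cell (4, 4) with preference match > replace > insert > delete,
then listing the resulting alignment 'bccd' -> 'ddbd' left to right:
  Step 1: replace b->d
  Step 2: replace c->d
  Step 3: replace c->b
  Step 4: keep 'd'
Total insertions: 0

0


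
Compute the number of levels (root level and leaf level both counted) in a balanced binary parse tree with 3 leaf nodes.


In a balanced binary tree with n leaves the deepest leaf is ceil(log2(n)) edges below the root,
so counting node levels inclusive of root and leaves gives ceil(log2(n)) + 1 levels.
log2(3) = 1.5850
ceil(1.5850) = 2
levels = 2 + 1 = 3

3


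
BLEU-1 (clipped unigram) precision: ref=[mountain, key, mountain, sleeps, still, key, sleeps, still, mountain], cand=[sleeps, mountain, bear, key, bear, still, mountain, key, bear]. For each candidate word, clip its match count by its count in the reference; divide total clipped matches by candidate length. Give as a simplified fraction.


Reference word counts: {'key': 2, 'mountain': 3, 'sleeps': 2, 'still': 2}
Checking each candidate word (with clipping):
  'sleeps' -> in reference (ref count 2, used 1/2) -> match (matches: 1)
  'mountain' -> in reference (ref count 3, used 1/3) -> match (matches: 2)
  'bear' -> not in reference -> no match (matches: 2)
  'key' -> in reference (ref count 2, used 1/2) -> match (matches: 3)
  'bear' -> not in reference -> no match (matches: 3)
  'still' -> in reference (ref count 2, used 1/2) -> match (matches: 4)
  'mountain' -> in reference (ref count 3, used 2/3) -> match (matches: 5)
  'key' -> in reference (ref count 2, used 2/2) -> match (matches: 6)
  'bear' -> not in reference -> no match (matches: 6)
Clipped matches: 6, Candidate length: 9
Precision = 6/9 = 2/3

2/3


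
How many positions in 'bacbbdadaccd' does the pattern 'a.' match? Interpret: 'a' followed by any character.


Pattern: a. means 'a' followed by any character.
Scanning 'bacbbdadaccd' position-by-position:
  Pos 0: window 'ba' -> no
  Pos 1: window 'ac' -> MATCH
  Pos 2: window 'cb' -> no
  Pos 3: window 'bb' -> no
  Pos 4: window 'bd' -> no
  Pos 5: window 'da' -> no
  Pos 6: window 'ad' -> MATCH
  Pos 7: window 'da' -> no
  Pos 8: window 'ac' -> MATCH
  Pos 9: window 'cc' -> no
  Pos 10: window 'cd' -> no
  Pos 11: window 'd' -> no
Total matches: 3

3


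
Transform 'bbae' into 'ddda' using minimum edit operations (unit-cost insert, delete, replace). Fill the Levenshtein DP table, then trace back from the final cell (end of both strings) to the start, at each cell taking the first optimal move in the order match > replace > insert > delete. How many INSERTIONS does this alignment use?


Edit distance = 4. Backtracking from cell (4, 4) with preference match > replace > insert > delete,
then listing the resulting alignment 'bbae' -> 'ddda' left to right:
  Step 1: replace b->d
  Step 2: replace b->d
  Step 3: replace a->d
  Step 4: replace e->a
Total insertions: 0

0


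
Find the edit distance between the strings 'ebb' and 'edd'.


Building DP table for s1='ebb' (len 3) and s2='edd' (len 3):
       e  d  d
    0  1  2  3
  e 1  0  1  2
  b 2  1  1  2
  b 3  2  2  2
Edit distance = dp[3][3] = 2

2
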